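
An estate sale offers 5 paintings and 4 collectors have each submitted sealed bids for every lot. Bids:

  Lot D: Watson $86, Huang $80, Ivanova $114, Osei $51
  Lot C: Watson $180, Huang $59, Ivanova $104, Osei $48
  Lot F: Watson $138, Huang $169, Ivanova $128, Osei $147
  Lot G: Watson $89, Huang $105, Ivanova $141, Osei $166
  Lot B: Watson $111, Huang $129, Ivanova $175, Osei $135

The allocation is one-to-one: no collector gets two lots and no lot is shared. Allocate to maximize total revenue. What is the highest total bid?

This is the linear assignment problem.
Optimal: Watson→Lot C ($180), Huang→Lot F ($169), Ivanova→Lot B ($175), Osei→Lot G ($166) — total 180+169+175+166 = $690.
Column-greedy (each lot in turn goes to its best remaining collector) gives $629, worse by 61.
Swapping Watson↔Osei (Watson→Lot G $89, Osei→Lot C $48) loses 209.
No other one-to-one assignment exceeds $690.

Maximum total: $690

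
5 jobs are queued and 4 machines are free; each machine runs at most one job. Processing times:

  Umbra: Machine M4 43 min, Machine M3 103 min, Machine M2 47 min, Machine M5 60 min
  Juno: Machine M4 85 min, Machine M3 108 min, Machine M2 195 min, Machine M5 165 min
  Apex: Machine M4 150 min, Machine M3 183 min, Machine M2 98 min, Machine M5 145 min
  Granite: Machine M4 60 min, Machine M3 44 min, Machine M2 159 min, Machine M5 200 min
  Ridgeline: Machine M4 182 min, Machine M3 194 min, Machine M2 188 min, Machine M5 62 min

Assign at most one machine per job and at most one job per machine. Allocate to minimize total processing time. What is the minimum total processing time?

Minimum total: 238 min

Optimal: Juno→Machine M4 (85 min), Granite→Machine M3 (44 min), Umbra→Machine M2 (47 min), Ridgeline→Machine M5 (62 min) — total 85+44+47+62 = 238 min.
Min-entry greedy (repeatedly take the single cheapest remaining cell) gives 247 min, worse by 9.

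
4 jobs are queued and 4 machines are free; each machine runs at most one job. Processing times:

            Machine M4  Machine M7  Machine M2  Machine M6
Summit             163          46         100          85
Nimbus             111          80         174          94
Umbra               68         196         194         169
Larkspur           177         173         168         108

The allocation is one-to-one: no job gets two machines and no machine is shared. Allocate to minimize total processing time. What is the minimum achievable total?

This is the linear assignment problem.
Optimal: Summit→Machine M2 (100 min), Nimbus→Machine M7 (80 min), Umbra→Machine M4 (68 min), Larkspur→Machine M6 (108 min) — total 100+80+68+108 = 356 min.
Min-entry greedy (repeatedly take the single cheapest remaining cell) gives 376 min, worse by 20.
Next-best assignment: Summit→Machine M7, Nimbus→Machine M6, Umbra→Machine M4, Larkspur→Machine M2 = 376 min.

Min total: 356 min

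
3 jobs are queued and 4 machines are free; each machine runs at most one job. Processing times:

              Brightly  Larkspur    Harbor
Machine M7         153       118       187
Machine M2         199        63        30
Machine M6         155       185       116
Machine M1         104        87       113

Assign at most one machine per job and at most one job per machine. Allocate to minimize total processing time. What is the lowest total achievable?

Treat this as an assignment problem: match each job to one machine.
Optimal: Brightly→Machine M1 (104 min), Larkspur→Machine M7 (118 min), Harbor→Machine M2 (30 min) — total 104+118+30 = 252 min.
Column-greedy (each machine in turn goes to its cheapest remaining job) gives 303 min, worse by 51.
Swapping Harbor↔Brightly (Harbor→Machine M1 113 min, Brightly→Machine M2 199 min) adds 178.
Every other assignment is strictly worse.

Minimum total: 252 min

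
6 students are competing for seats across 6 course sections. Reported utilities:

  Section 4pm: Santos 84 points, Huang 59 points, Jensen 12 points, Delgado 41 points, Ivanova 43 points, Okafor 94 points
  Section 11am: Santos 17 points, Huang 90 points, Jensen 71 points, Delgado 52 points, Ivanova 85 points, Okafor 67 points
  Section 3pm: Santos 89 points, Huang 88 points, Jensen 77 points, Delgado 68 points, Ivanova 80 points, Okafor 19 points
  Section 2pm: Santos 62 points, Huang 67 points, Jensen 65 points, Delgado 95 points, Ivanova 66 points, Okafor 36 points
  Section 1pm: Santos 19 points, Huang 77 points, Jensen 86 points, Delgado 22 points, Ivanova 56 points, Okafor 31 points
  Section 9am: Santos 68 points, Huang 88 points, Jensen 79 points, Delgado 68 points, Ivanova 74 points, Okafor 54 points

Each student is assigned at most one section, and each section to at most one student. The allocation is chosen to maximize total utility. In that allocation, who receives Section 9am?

Optimal: Santos→Section 3pm (89 points), Huang→Section 9am (88 points), Jensen→Section 1pm (86 points), Delgado→Section 2pm (95 points), Ivanova→Section 11am (85 points), Okafor→Section 4pm (94 points) — total 89+88+86+95+85+94 = 537 points.
Max-entry greedy (repeatedly take the single best remaining cell) gives 528 points, worse by 9.
Next-best assignment: Santos→Section 3pm, Huang→Section 11am, Jensen→Section 1pm, Delgado→Section 2pm, Ivanova→Section 9am, Okafor→Section 4pm = 528 points.
Swapping Okafor↔Santos (Okafor→Section 3pm 19 points, Santos→Section 4pm 84 points) loses 80.
Checked against all permutations: 537 points is optimal.
Huang's own top section is Section 11am (90 points), but forcing Huang→Section 11am and reassigning the rest optimally gives only 528 points — worse by 9.

Huang receives Section 9am.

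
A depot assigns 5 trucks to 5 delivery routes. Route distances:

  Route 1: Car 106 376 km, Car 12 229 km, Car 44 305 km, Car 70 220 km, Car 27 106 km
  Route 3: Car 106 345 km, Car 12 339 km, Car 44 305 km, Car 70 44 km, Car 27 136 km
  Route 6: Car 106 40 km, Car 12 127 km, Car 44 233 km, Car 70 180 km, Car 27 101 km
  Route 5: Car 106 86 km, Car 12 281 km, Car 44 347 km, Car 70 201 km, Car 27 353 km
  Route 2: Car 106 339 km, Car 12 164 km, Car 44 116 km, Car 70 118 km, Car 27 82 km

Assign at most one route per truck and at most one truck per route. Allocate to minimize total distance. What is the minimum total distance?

Min total: 479 km

Optimal: Car 106→Route 5 (86 km), Car 12→Route 6 (127 km), Car 44→Route 2 (116 km), Car 70→Route 3 (44 km), Car 27→Route 1 (106 km) — total 86+127+116+44+106 = 479 km.
Next-best assignment: Car 106→Route 5, Car 12→Route 1, Car 44→Route 2, Car 70→Route 3, Car 27→Route 6 = 576 km.
Every other assignment is strictly worse.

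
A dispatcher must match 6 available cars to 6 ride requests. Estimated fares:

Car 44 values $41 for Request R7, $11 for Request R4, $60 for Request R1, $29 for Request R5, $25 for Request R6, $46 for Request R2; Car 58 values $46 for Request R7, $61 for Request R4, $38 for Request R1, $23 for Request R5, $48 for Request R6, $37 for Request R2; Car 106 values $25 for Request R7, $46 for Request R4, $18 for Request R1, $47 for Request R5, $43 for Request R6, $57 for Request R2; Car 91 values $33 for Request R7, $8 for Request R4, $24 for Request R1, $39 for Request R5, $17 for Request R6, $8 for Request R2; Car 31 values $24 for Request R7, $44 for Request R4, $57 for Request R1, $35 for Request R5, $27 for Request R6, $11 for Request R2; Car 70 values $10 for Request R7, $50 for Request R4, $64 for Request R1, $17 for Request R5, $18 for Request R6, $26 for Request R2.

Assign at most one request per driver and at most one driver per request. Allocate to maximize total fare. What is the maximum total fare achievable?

Max total: $293

Optimal: Car 44→Request R7 ($41), Car 58→Request R6 ($48), Car 106→Request R2 ($57), Car 91→Request R5 ($39), Car 31→Request R4 ($44), Car 70→Request R1 ($64) — total 41+48+57+39+44+64 = $293.
Checked against all permutations: $293 is optimal.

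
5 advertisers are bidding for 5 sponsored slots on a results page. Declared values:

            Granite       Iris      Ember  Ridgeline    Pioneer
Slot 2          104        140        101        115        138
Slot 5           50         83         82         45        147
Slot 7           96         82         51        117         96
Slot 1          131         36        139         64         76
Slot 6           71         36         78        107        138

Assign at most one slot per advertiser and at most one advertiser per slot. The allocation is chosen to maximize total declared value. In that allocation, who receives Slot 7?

Optimal: Granite→Slot 7 ($96), Iris→Slot 2 ($140), Ember→Slot 1 ($139), Ridgeline→Slot 6 ($107), Pioneer→Slot 5 ($147) — total 96+140+139+107+147 = $629.
Granite's own top slot is Slot 1 ($131), but forcing Granite→Slot 1 and reassigning the rest optimally gives only $613 — worse by 16.

Granite receives Slot 7.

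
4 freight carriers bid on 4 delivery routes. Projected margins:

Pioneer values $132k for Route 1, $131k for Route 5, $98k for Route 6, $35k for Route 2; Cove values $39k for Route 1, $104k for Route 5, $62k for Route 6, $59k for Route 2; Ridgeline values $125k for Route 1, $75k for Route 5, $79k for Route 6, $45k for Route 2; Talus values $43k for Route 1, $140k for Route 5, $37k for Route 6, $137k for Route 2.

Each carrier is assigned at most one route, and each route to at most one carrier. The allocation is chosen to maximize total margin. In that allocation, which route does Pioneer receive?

Treat this as an assignment problem: match each carrier to one route.
Optimal: Pioneer→Route 6 ($98k), Cove→Route 5 ($104k), Ridgeline→Route 1 ($125k), Talus→Route 2 ($137k) — total 98+104+125+137 = $464k.
Column-greedy (each route in turn goes to its best remaining carrier) gives $410k, worse by 54.
Checked against all permutations: $464k is optimal.
Pioneer's own top route is Route 1 ($132k), but forcing Pioneer→Route 1 and reassigning the rest optimally gives only $452k — worse by 12.

Pioneer receives Route 6.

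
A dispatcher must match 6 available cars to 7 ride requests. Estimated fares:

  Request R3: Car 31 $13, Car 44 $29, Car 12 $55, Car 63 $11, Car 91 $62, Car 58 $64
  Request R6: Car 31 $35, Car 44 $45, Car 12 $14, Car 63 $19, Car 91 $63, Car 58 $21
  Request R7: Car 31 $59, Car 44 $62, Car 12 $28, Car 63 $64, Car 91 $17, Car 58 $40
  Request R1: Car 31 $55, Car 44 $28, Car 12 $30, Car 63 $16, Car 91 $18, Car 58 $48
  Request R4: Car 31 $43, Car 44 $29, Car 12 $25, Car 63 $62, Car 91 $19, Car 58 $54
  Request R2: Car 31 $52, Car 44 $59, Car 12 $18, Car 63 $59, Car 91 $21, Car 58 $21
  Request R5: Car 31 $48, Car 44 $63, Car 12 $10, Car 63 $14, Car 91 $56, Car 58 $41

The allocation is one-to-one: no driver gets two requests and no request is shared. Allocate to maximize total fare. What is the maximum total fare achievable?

Optimal: Car 31→Request R1 ($55), Car 44→Request R5 ($63), Car 12→Request R3 ($55), Car 63→Request R7 ($64), Car 91→Request R6 ($63), Car 58→Request R4 ($54) — total 55+63+55+64+63+54 = $354.
Row-greedy (each driver in turn takes its best remaining request) gives $350, worse by 4.
Next-best assignment: Car 31→Request R7, Car 44→Request R5, Car 12→Request R3, Car 63→Request R2, Car 91→Request R6, Car 58→Request R4 = $353.
Swapping Car 58↔Car 12 (Car 58→Request R3 $64, Car 12→Request R4 $25) loses 20.

Max total: $354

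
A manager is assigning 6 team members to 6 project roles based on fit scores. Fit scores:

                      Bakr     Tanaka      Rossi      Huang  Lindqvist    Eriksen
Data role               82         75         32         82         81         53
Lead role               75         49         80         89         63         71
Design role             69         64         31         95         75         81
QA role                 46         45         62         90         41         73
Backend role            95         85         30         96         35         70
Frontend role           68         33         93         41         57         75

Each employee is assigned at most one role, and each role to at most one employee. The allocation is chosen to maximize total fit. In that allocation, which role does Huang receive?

Treat this as an assignment problem: match each employee to one role.
Optimal: Bakr→Lead role (75 pts), Tanaka→Backend role (85 pts), Rossi→Frontend role (93 pts), Huang→QA role (90 pts), Lindqvist→Data role (81 pts), Eriksen→Design role (81 pts) — total 75+85+93+90+81+81 = 505 pts.
Max-entry greedy (repeatedly take the single best remaining cell) gives 460 pts, worse by 45.
Swapping Lindqvist↔Eriksen (Lindqvist→Design role 75 pts, Eriksen→Data role 53 pts) loses 34.
Huang's own top role is Backend role (96 pts), but forcing Huang→Backend role and reassigning the rest optimally gives only 487 pts — worse by 18.

Huang receives QA role.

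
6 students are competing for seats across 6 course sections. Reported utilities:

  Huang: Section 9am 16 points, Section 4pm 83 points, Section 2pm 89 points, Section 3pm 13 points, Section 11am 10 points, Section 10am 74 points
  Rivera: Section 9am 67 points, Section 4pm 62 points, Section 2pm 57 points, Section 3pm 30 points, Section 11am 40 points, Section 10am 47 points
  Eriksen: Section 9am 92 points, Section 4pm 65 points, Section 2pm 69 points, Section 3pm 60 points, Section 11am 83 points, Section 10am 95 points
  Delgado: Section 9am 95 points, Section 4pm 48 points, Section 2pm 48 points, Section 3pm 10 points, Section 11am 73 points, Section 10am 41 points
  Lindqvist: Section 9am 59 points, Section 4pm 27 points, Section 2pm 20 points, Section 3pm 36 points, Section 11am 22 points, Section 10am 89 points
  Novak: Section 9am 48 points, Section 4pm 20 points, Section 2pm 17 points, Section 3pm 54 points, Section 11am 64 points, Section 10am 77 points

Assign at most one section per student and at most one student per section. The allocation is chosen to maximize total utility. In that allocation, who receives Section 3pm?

Novak receives Section 3pm.

Optimal: Huang→Section 2pm (89 points), Rivera→Section 4pm (62 points), Eriksen→Section 11am (83 points), Delgado→Section 9am (95 points), Lindqvist→Section 10am (89 points), Novak→Section 3pm (54 points) — total 89+62+83+95+89+54 = 472 points.
Column-greedy (each section in turn goes to its best remaining student) gives 430 points, worse by 42.
Next-best assignment: Huang→Section 4pm, Rivera→Section 2pm, Eriksen→Section 11am, Delgado→Section 9am, Lindqvist→Section 10am, Novak→Section 3pm = 461 points.
Checked against all permutations: 472 points is optimal.
Novak's own top section is Section 10am (77 points), but forcing Novak→Section 10am and reassigning the rest optimally gives only 442 points — worse by 30.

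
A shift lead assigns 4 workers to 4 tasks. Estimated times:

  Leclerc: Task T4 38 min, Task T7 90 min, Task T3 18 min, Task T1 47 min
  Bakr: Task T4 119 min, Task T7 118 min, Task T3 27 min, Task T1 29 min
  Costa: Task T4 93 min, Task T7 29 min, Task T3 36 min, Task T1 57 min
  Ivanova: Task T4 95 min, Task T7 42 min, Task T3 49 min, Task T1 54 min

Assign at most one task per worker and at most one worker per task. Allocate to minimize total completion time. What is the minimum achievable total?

Treat this as an assignment problem: match each worker to one task.
Optimal: Leclerc→Task T4 (38 min), Bakr→Task T1 (29 min), Costa→Task T7 (29 min), Ivanova→Task T3 (49 min) — total 38+29+29+49 = 145 min.
Row-greedy (each worker in turn takes its cheapest remaining task) gives 171 min, worse by 26.
Swapping Bakr↔Costa (Bakr→Task T7 118 min, Costa→Task T1 57 min) adds 117.
No other one-to-one assignment undercuts 145 min.

Minimum total: 145 min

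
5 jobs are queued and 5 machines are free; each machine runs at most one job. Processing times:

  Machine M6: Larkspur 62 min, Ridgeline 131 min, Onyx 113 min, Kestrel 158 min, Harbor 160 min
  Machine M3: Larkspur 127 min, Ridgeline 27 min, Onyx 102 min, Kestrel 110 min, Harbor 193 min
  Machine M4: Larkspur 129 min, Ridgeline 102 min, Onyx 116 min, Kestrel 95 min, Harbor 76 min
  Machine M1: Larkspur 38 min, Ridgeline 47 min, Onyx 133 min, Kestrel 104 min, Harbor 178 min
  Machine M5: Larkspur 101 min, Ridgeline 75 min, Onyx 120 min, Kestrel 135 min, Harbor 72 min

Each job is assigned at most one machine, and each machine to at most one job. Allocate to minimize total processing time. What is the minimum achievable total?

Minimum total: 345 min

Optimal: Larkspur→Machine M1 (38 min), Ridgeline→Machine M3 (27 min), Onyx→Machine M6 (113 min), Kestrel→Machine M4 (95 min), Harbor→Machine M5 (72 min) — total 38+27+113+95+72 = 345 min.
Column-greedy (each machine in turn goes to its cheapest remaining job) gives 389 min, worse by 44.
Swapping Larkspur↔Ridgeline (Larkspur→Machine M3 127 min, Ridgeline→Machine M1 47 min) adds 109.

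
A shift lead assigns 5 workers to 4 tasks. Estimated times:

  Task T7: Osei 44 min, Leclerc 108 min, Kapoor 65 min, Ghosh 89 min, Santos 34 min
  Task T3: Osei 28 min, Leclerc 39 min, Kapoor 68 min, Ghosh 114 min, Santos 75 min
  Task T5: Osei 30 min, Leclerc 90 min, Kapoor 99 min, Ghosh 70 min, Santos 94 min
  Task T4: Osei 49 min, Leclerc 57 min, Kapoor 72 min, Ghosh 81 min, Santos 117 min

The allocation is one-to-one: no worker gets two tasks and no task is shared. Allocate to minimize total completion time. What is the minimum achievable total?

Optimal: Santos→Task T7 (34 min), Leclerc→Task T3 (39 min), Osei→Task T5 (30 min), Kapoor→Task T4 (72 min) — total 34+39+30+72 = 175 min.
Min-entry greedy (repeatedly take the single cheapest remaining cell) gives 189 min, worse by 14.
Every other assignment is strictly worse.

Minimum total: 175 min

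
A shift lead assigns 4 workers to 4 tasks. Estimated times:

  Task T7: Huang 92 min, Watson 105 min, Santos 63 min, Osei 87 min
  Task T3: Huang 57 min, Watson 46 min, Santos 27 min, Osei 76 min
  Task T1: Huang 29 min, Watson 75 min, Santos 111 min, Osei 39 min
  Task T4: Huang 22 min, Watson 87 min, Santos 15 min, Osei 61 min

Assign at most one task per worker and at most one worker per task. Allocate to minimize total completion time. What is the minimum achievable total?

Treat this as an assignment problem: match each worker to one task.
Optimal: Huang→Task T4 (22 min), Watson→Task T3 (46 min), Santos→Task T7 (63 min), Osei→Task T1 (39 min) — total 22+46+63+39 = 170 min.
Column-greedy (each task in turn goes to its cheapest remaining worker) gives 199 min, worse by 29.

Minimum total: 170 min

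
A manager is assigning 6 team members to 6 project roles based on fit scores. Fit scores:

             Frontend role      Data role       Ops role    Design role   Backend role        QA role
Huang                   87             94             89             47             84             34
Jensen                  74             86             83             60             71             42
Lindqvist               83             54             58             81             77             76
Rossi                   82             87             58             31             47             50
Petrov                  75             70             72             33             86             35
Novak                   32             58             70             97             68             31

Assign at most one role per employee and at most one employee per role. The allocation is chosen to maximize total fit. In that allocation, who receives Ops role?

Jensen receives Ops role.

Optimal: Huang→Data role (94 pts), Jensen→Ops role (83 pts), Lindqvist→QA role (76 pts), Rossi→Frontend role (82 pts), Petrov→Backend role (86 pts), Novak→Design role (97 pts) — total 94+83+76+82+86+97 = 518 pts.
Swapping Petrov↔Rossi (Petrov→Frontend role 75 pts, Rossi→Backend role 47 pts) loses 46.
Every other assignment is strictly worse.
Jensen's own top role is Data role (86 pts), but forcing Jensen→Data role and reassigning the rest optimally gives only 516 pts — worse by 2.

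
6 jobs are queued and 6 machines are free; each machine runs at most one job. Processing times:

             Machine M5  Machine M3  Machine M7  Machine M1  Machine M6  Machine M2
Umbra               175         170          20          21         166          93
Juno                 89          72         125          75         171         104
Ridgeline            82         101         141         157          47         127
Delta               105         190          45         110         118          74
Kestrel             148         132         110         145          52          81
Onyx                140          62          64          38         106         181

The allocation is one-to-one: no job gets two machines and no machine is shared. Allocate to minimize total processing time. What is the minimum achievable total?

This is a one-to-one assignment (minimum-cost bipartite matching).
Optimal: Umbra→Machine M7 (20 min), Juno→Machine M3 (72 min), Ridgeline→Machine M5 (82 min), Delta→Machine M2 (74 min), Kestrel→Machine M6 (52 min), Onyx→Machine M1 (38 min) — total 20+72+82+74+52+38 = 338 min.
Row-greedy (each job in turn takes its cheapest remaining machine) gives 498 min, worse by 160.
Swapping Delta↔Onyx (Delta→Machine M1 110 min, Onyx→Machine M2 181 min) adds 179.
Every other assignment is strictly worse.

Minimum total: 338 min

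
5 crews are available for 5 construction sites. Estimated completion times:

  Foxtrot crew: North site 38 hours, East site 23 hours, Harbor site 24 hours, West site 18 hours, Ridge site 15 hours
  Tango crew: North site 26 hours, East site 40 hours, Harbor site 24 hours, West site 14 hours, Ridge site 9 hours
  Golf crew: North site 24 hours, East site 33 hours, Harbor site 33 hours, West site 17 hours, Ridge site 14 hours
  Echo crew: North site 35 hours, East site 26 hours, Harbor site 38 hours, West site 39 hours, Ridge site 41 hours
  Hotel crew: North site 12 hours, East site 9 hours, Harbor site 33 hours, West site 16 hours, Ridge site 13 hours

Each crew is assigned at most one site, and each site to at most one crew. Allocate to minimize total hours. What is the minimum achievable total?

Minimum total: 88 hours

Optimal: Foxtrot crew→Harbor site (24 hours), Tango crew→Ridge site (9 hours), Golf crew→West site (17 hours), Echo crew→East site (26 hours), Hotel crew→North site (12 hours) — total 24+9+17+26+12 = 88 hours.
Row-greedy (each crew in turn takes its cheapest remaining site) gives 112 hours, worse by 24.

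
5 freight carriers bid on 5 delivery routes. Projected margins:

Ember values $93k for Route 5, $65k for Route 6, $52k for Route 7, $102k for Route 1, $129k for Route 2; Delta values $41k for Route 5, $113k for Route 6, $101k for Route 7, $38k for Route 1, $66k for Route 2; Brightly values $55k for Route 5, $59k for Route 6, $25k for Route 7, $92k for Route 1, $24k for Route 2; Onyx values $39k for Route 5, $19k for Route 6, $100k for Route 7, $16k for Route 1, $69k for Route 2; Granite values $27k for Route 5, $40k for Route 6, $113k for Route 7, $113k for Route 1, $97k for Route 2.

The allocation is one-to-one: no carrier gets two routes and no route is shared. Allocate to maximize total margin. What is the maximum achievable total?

Max total: $510k

Optimal: Ember→Route 2 ($129k), Delta→Route 6 ($113k), Brightly→Route 5 ($55k), Onyx→Route 7 ($100k), Granite→Route 1 ($113k) — total 129+113+55+100+113 = $510k.
Row-greedy (each carrier in turn takes its best remaining route) gives $461k, worse by 49.
No other one-to-one assignment exceeds $510k.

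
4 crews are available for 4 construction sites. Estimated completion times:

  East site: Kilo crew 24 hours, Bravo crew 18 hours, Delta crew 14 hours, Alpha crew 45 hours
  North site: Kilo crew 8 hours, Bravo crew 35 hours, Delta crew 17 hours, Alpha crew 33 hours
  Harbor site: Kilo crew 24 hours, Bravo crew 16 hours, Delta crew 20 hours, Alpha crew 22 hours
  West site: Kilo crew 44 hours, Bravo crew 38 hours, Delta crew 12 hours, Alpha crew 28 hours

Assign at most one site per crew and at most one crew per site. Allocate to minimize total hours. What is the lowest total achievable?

Minimum total: 60 hours

Optimal: Kilo crew→North site (8 hours), Bravo crew→East site (18 hours), Delta crew→West site (12 hours), Alpha crew→Harbor site (22 hours) — total 8+18+12+22 = 60 hours.
No other one-to-one assignment undercuts 60 hours.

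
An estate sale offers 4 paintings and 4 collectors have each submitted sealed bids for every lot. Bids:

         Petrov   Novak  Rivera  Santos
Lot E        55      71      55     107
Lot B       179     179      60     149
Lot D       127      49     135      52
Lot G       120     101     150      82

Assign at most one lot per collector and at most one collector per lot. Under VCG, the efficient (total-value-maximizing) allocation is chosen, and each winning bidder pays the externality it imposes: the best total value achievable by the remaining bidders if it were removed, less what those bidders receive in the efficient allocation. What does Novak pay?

Novak pays $52.

Efficient allocation: Petrov→Lot D ($127), Novak→Lot B ($179), Rivera→Lot G ($150), Santos→Lot E ($107); total welfare W = $563.
Novak receives Lot B at value $179, so the others get W − 179 = $384.
Without Novak: best allocation of the remaining 3 bidders over all 4 lots is Petrov→Lot B ($179), Rivera→Lot G ($150), Santos→Lot E ($107), total $436.
VCG payment = (others' best without Novak) − (others' welfare with Novak) = 436 − 384 = $52.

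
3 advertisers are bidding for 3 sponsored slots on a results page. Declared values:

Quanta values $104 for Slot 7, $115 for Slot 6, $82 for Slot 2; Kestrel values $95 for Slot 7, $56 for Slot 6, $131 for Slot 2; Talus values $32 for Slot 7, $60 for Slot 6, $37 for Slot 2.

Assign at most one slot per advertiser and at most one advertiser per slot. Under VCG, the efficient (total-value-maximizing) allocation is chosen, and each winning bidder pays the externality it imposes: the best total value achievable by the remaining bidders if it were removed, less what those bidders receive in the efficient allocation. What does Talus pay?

Talus pays $11.

Efficient allocation: Quanta→Slot 7 ($104), Kestrel→Slot 2 ($131), Talus→Slot 6 ($60); total welfare W = $295.
Talus receives Slot 6 at value $60, so the others get W − 60 = $235.
Without Talus: best allocation of the remaining 2 bidders over all 3 slots is Quanta→Slot 6 ($115), Kestrel→Slot 2 ($131), total $246.
VCG payment = (others' best without Talus) − (others' welfare with Talus) = 246 − 235 = $11.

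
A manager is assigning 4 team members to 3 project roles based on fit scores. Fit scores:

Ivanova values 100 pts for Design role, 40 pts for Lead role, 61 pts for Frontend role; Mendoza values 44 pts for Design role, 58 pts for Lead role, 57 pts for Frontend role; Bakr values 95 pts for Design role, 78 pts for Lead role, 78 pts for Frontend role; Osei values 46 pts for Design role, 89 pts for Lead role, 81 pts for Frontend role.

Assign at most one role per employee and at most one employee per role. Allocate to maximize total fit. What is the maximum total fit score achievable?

Max total: 267 pts

This is the linear assignment problem.
Optimal: Ivanova→Design role (100 pts), Osei→Lead role (89 pts), Bakr→Frontend role (78 pts) — total 100+89+78 = 267 pts.
Row-greedy (each employee in turn takes its best remaining role) gives 236 pts, worse by 31.
Checked against all permutations: 267 pts is optimal.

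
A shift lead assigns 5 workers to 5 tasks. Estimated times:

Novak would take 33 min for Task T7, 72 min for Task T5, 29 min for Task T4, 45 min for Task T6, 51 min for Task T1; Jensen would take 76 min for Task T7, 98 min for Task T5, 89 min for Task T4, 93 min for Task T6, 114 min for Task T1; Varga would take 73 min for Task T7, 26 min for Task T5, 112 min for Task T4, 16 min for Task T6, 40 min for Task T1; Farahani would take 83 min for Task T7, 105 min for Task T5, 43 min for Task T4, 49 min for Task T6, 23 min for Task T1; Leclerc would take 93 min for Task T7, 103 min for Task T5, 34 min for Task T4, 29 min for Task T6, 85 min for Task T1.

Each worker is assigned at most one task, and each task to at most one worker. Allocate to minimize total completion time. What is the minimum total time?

This is the linear assignment problem.
Optimal: Novak→Task T4 (29 min), Jensen→Task T7 (76 min), Varga→Task T5 (26 min), Farahani→Task T1 (23 min), Leclerc→Task T6 (29 min) — total 29+76+26+23+29 = 183 min.
Column-greedy (each task in turn goes to its cheapest remaining worker) gives 256 min, worse by 73.
Every other assignment is strictly worse.

Min total: 183 min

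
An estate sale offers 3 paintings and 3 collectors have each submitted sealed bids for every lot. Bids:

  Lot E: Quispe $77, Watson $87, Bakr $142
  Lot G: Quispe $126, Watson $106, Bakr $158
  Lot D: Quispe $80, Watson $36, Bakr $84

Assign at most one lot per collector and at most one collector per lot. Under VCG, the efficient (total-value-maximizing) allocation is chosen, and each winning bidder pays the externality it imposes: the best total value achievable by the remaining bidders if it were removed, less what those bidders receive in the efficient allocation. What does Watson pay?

Watson pays $46.

Efficient allocation: Quispe→Lot D ($80), Watson→Lot G ($106), Bakr→Lot E ($142); total welfare W = $328.
Watson receives Lot G at value $106, so the others get W − 106 = $222.
Without Watson: best allocation of the remaining 2 bidders over all 3 lots is Quispe→Lot G ($126), Bakr→Lot E ($142), total $268.
VCG payment = (others' best without Watson) − (others' welfare with Watson) = 268 − 222 = $46.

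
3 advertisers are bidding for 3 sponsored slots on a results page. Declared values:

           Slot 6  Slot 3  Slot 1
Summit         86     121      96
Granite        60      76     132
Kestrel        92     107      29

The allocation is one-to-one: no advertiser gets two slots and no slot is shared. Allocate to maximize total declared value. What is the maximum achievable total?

Treat this as an assignment problem: match each advertiser to one slot.
Optimal: Summit→Slot 3 ($121), Granite→Slot 1 ($132), Kestrel→Slot 6 ($92) — total 121+132+92 = $345.
Next-best assignment: Summit→Slot 6, Granite→Slot 1, Kestrel→Slot 3 = $325.

Maximum total: $345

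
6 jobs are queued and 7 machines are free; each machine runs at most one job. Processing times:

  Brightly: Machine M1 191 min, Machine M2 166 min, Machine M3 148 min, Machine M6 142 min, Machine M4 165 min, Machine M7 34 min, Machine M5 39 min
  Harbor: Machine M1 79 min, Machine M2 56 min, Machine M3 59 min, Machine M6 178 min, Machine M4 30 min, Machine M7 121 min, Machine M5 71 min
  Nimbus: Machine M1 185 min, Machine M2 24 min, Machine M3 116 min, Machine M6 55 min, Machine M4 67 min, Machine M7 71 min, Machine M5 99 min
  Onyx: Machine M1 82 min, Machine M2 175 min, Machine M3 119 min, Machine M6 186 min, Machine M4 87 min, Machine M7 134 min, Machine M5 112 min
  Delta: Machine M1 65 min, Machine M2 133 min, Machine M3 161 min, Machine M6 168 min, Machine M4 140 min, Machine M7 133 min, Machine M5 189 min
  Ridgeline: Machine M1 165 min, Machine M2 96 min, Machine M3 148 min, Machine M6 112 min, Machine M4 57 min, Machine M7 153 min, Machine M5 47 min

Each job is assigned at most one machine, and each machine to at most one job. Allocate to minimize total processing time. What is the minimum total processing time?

Minimum total: 316 min

Optimal: Brightly→Machine M7 (34 min), Harbor→Machine M3 (59 min), Nimbus→Machine M2 (24 min), Onyx→Machine M4 (87 min), Delta→Machine M1 (65 min), Ridgeline→Machine M5 (47 min) — total 34+59+24+87+65+47 = 316 min.
Row-greedy (each job in turn takes its cheapest remaining machine) gives 378 min, worse by 62.
Swapping Nimbus↔Brightly (Nimbus→Machine M7 71 min, Brightly→Machine M2 166 min) adds 179.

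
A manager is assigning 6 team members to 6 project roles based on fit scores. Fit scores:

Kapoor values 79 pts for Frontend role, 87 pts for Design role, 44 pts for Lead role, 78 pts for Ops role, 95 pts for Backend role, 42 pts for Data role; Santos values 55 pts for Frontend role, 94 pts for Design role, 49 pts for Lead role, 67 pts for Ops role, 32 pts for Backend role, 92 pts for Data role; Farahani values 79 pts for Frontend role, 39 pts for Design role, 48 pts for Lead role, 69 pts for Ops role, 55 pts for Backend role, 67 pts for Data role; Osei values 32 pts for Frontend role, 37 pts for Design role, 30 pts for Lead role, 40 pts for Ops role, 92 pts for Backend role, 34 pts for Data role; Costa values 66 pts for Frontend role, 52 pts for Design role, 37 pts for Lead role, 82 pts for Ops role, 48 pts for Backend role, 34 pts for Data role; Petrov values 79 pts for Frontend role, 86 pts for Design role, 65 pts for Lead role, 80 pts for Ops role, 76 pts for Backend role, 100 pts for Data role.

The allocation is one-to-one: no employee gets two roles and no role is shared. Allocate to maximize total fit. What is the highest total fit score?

Maximum total: 497 pts

Optimal: Kapoor→Design role (87 pts), Santos→Data role (92 pts), Farahani→Frontend role (79 pts), Osei→Backend role (92 pts), Costa→Ops role (82 pts), Petrov→Lead role (65 pts) — total 87+92+79+92+82+65 = 497 pts.
Max-entry greedy (repeatedly take the single best remaining cell) gives 480 pts, worse by 17.
Next-best assignment: Kapoor→Frontend role, Santos→Design role, Farahani→Lead role, Osei→Backend role, Costa→Ops role, Petrov→Data role = 495 pts.
Checked against all permutations: 497 pts is optimal.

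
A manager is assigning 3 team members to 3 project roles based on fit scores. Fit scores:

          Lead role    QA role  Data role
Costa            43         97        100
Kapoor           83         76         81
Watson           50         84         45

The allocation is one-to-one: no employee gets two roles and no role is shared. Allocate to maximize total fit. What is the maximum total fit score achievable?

This is the linear assignment problem.
Optimal: Costa→Data role (100 pts), Kapoor→Lead role (83 pts), Watson→QA role (84 pts) — total 100+83+84 = 267 pts.
Column-greedy (each role in turn goes to its best remaining employee) gives 225 pts, worse by 42.
Next-best assignment: Costa→QA role, Kapoor→Data role, Watson→Lead role = 228 pts.
Swapping Kapoor↔Costa (Kapoor→Data role 81 pts, Costa→Lead role 43 pts) loses 59.

Max total: 267 pts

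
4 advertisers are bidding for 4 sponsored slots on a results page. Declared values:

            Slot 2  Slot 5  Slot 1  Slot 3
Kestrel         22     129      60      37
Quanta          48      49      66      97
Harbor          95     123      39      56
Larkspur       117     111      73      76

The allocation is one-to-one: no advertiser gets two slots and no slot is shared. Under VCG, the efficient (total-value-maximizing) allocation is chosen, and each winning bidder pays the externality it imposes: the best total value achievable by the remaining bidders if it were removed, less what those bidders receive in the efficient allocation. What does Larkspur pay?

Larkspur pays $41.

Efficient allocation: Kestrel→Slot 1 ($60), Quanta→Slot 3 ($97), Harbor→Slot 5 ($123), Larkspur→Slot 2 ($117); total welfare W = $397.
Larkspur receives Slot 2 at value $117, so the others get W − 117 = $280.
Without Larkspur: best allocation of the remaining 3 bidders over all 4 slots is Kestrel→Slot 5 ($129), Quanta→Slot 3 ($97), Harbor→Slot 2 ($95), total $321.
VCG payment = (others' best without Larkspur) − (others' welfare with Larkspur) = 321 − 280 = $41.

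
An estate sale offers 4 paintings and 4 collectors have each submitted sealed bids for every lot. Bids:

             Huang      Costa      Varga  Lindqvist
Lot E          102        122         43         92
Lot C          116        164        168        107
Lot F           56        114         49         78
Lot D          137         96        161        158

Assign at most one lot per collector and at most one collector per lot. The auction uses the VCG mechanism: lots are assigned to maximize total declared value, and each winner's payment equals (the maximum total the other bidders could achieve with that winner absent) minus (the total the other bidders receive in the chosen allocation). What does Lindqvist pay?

Lindqvist pays $43.

Efficient allocation: Huang→Lot E ($102), Costa→Lot F ($114), Varga→Lot C ($168), Lindqvist→Lot D ($158); total welfare W = $542.
Lindqvist receives Lot D at value $158, so the others get W − 158 = $384.
Without Lindqvist: best allocation of the remaining 3 bidders over all 4 lots is Huang→Lot E ($102), Costa→Lot C ($164), Varga→Lot D ($161), total $427.
VCG payment = (others' best without Lindqvist) − (others' welfare with Lindqvist) = 427 − 384 = $43.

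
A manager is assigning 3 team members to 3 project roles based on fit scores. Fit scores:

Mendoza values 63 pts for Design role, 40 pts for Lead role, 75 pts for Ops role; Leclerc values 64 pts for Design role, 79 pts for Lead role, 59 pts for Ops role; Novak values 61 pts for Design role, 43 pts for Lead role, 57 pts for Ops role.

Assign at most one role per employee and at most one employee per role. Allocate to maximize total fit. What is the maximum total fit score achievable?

Optimal: Mendoza→Ops role (75 pts), Leclerc→Lead role (79 pts), Novak→Design role (61 pts) — total 75+79+61 = 215 pts.
Next-best assignment: Mendoza→Design role, Leclerc→Lead role, Novak→Ops role = 199 pts.

Maximum total: 215 pts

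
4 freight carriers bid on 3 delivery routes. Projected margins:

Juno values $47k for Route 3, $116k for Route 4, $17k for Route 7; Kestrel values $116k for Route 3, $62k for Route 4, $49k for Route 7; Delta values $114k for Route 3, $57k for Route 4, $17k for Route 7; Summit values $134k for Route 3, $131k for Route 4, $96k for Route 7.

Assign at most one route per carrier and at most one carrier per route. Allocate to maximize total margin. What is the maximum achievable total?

Max total: $328k

Optimal: Kestrel→Route 3 ($116k), Juno→Route 4 ($116k), Summit→Route 7 ($96k) — total 116+116+96 = $328k.
Row-greedy (each carrier in turn takes its best remaining route) gives $249k, worse by 79.
Next-best assignment: Delta→Route 3, Juno→Route 4, Summit→Route 7 = $326k.
Every other assignment is strictly worse.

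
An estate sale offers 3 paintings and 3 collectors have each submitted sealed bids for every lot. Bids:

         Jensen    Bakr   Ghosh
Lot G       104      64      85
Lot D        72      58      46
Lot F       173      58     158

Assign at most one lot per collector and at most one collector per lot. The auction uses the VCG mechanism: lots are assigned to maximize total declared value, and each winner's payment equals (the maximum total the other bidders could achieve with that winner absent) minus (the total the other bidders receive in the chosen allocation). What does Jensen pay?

Jensen pays $6.

Efficient allocation: Jensen→Lot G ($104), Bakr→Lot D ($58), Ghosh→Lot F ($158); total welfare W = $320.
Jensen receives Lot G at value $104, so the others get W − 104 = $216.
Without Jensen: best allocation of the remaining 2 bidders over all 3 lots is Bakr→Lot G ($64), Ghosh→Lot F ($158), total $222.
VCG payment = (others' best without Jensen) − (others' welfare with Jensen) = 222 − 216 = $6.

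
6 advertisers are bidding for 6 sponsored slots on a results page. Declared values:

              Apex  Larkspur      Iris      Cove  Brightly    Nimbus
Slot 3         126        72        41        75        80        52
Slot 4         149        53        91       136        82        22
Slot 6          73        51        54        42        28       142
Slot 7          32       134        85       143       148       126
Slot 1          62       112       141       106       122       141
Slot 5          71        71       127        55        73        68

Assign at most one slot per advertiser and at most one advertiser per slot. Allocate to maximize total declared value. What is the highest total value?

Maximum total: $791

Optimal: Apex→Slot 3 ($126), Larkspur→Slot 1 ($112), Iris→Slot 5 ($127), Cove→Slot 4 ($136), Brightly→Slot 7 ($148), Nimbus→Slot 6 ($142) — total 126+112+127+136+148+142 = $791.
Max-entry greedy (repeatedly take the single best remaining cell) gives $726, worse by 65.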